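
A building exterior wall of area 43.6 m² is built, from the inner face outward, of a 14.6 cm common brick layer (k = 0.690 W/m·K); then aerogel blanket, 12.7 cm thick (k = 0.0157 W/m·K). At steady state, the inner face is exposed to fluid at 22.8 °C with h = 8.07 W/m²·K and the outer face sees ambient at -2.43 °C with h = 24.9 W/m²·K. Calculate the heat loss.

Q = 130 W

Resistance network (inner→outer):
  R_conv,in = 1/(hA) = 1/(8.07·43.6) = 0.002842 K/W
  R_common brick = L/(kA) = 0.146/(0.690·43.6) = 0.004853 K/W
  R_aerogel blanket = L/(kA) = 0.127/(0.0157·43.6) = 0.1855 K/W
  R_conv,out = 1/(hA) = 1/(24.9·43.6) = 9.211×10^-4 K/W
ΣR = 0.002842 + 0.004853 + 0.1855 + 9.211×10^-4 = 0.1941 K/W
Q = ΔT/ΣR = (22.8 °C − -2.43 °C)/0.1941 = 130 W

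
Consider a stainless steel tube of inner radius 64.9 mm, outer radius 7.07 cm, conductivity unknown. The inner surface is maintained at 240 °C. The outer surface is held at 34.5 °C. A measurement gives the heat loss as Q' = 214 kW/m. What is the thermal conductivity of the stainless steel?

k = 14.2 W/m·K

ΣR = ΔT/Q' = |240 − 34.5|/2.14×10^5 = 9.603×10^-4 m·K/W
ln(r₂/r₁)/(2πk) = 9.603×10^-4 ⇒ k = 0.08560/(2π·9.603×10^-4) = 14.2 W/m·K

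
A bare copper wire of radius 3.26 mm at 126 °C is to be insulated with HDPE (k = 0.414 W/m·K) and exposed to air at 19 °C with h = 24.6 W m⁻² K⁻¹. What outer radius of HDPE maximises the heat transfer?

r_cr = 1.68 cm

For a cylinder, r_cr = k_ins/h = 0.414/24.6 = 0.0168 m = 1.68 cm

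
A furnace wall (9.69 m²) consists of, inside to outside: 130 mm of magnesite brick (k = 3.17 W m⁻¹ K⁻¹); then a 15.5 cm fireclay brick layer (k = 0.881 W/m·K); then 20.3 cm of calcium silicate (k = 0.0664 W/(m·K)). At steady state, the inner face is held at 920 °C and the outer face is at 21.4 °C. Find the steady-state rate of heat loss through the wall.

Treat each layer as a resistance in series:
  R_magnesite brick = L/(kA) = 0.130/(3.17·9.69) = 0.004232 K/W
  R_fireclay brick = L/(kA) = 0.155/(0.881·9.69) = 0.01816 K/W
  R_calcium silicate = L/(kA) = 0.203/(0.0664·9.69) = 0.3155 K/W
ΣR = 0.004232 + 0.01816 + 0.3155 = 0.3379 K/W
Q = ΔT/ΣR = (920 °C − 21.4 °C)/0.3379 = 2660 W

Q = 2660 W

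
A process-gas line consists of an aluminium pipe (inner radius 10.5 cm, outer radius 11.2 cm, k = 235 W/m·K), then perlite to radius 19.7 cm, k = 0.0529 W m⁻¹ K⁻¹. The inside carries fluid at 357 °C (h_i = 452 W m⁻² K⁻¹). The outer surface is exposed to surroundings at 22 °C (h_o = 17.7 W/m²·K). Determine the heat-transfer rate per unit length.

Q' = 192 W/m

Resistance network (inner→outer):
  R'_conv,in = 1/(2πr h) = 1/(2π·0.105·452) = 0.003353 m·K/W
  R'_aluminium = ln(0.112/0.105)/(2πk) = 0.06454/(2π·235) = 4.371×10^-5 m·K/W
  R'_perlite = ln(0.197/0.112)/(2πk) = 0.5647/(2π·0.0529) = 1.699 m·K/W
  R'_conv,out = 1/(2πr h) = 1/(2π·0.197·17.7) = 0.04564 m·K/W
ΣR = 0.003353 + 4.371×10^-5 + 1.699 + 0.04564 = 1.748 m·K/W
Q' = ΔT/ΣR = (357 °C − 22 °C)/1.748 = 192 W/m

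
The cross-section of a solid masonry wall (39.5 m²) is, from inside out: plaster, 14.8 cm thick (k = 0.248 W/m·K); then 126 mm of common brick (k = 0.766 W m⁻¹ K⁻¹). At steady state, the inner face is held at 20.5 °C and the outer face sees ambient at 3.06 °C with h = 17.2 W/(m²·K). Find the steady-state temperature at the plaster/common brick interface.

Series thermal resistances, inner to outer:
  R_plaster = L/(kA) = 0.148/(0.248·39.5) = 0.01511 K/W
  R_common brick = L/(kA) = 0.126/(0.766·39.5) = 0.004164 K/W
  R_conv,out = 1/(hA) = 1/(17.2·39.5) = 0.001472 K/W
ΣR = 0.01511 + 0.004164 + 0.001472 = 0.02075 K/W
Q = ΔT/ΣR = (20.5 °C − 3.06 °C)/0.02075 = 840.5 W
From the inner boundary to the plaster/common brick interface, ΣR_partial = 0.01511 K/W.
T_interface = T_in − Q·ΣR_partial = 20.5 °C − (840.5)(0.01511) = 7.80 °C

T = 7.80 °C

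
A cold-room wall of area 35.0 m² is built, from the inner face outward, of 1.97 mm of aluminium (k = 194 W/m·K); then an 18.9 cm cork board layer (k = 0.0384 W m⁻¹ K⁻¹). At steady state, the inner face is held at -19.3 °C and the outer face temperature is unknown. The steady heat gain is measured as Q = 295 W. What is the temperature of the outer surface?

Series resistances:
  R_aluminium = L/(kA) = 0.00197/(194·35.0) = 2.901×10^-7 K/W
  R_cork board = L/(kA) = 0.189/(0.0384·35.0) = 0.1406 K/W
ΣR = 0.1406 K/W
ΔT = Q·ΣR = 295 × 0.1406 = 41.48 K
Heat flows inward, so T_out = T_in + ΔT = -19.3 + 41.48 = 22.2 °C

T_out = 22.2 °C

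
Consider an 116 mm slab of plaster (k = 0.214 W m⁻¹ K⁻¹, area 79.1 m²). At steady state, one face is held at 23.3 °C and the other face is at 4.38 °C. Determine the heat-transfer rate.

Q = kA·ΔT/L = 0.214 × 79.1 × |23.3 °C − 4.38 °C| / 0.116 = 2760 W

Q = 2760 W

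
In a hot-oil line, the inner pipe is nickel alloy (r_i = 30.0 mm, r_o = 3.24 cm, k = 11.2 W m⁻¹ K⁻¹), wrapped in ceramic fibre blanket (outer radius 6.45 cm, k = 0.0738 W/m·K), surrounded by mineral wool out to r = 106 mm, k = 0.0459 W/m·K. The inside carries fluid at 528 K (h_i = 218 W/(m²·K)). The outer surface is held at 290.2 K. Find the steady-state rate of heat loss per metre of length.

Q' = 73.6 W/m

Treat each layer as a resistance in series:
  R'_conv,in = 1/(2πr h) = 1/(2π·0.0300·218) = 0.02434 m·K/W
  R'_nickel alloy = ln(0.0324/0.0300)/(2πk) = 0.07696/(2π·11.2) = 0.001094 m·K/W
  R'_ceramic fibre blanket = ln(0.0645/0.0324)/(2πk) = 0.6885/(2π·0.0738) = 1.485 m·K/W
  R'_mineral wool = ln(0.106/0.0645)/(2πk) = 0.4968/(2π·0.0459) = 1.723 m·K/W
ΣR = 0.02434 + 0.001094 + 1.485 + 1.723 = 3.233 m·K/W
Q' = ΔT/ΣR = (528 K − 290.2 K)/3.233 = 73.6 W/m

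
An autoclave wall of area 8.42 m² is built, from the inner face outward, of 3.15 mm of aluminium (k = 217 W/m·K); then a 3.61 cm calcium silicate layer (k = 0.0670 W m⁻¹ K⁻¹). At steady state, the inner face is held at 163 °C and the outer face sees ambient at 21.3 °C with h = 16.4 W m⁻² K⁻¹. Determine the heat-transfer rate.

Q = 1990 W

Treat each layer as a resistance in series:
  R_aluminium = L/(kA) = 0.00315/(217·8.42) = 1.724×10^-6 K/W
  R_calcium silicate = L/(kA) = 0.0361/(0.0670·8.42) = 0.06399 K/W
  R_conv,out = 1/(hA) = 1/(16.4·8.42) = 0.007242 K/W
ΣR = 1.724×10^-6 + 0.06399 + 0.007242 = 0.07123 K/W
Q = ΔT/ΣR = (163 °C − 21.3 °C)/0.07123 = 1990 W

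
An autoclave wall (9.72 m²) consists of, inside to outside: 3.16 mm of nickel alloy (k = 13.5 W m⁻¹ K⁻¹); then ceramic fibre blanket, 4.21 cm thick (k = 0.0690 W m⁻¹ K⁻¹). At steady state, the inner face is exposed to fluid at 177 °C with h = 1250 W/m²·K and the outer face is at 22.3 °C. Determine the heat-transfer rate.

Q = 2460 W

Series thermal resistances, inner to outer:
  R_conv,in = 1/(hA) = 1/(1250·9.72) = 8.230×10^-5 K/W
  R_nickel alloy = L/(kA) = 0.00316/(13.5·9.72) = 2.408×10^-5 K/W
  R_ceramic fibre blanket = L/(kA) = 0.0421/(0.0690·9.72) = 0.06277 K/W
ΣR = 8.230×10^-5 + 2.408×10^-5 + 0.06277 = 0.06288 K/W
Q = ΔT/ΣR = (177 °C − 22.3 °C)/0.06288 = 2460 W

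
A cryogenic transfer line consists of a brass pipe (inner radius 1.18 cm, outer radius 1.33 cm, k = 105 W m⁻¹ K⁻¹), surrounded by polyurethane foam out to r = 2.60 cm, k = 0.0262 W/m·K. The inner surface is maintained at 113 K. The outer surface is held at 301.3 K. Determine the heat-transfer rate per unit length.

Resistance network (inner→outer):
  R'_brass = ln(0.0133/0.0118)/(2πk) = 0.1197/(2π·105) = 1.814×10^-4 m·K/W
  R'_polyurethane foam = ln(0.0260/0.0133)/(2πk) = 0.6703/(2π·0.0262) = 4.072 m·K/W
ΣR = 1.814×10^-4 + 4.072 = 4.072 m·K/W
Q' = ΔT/ΣR = (113 K − 301.3 K)/4.072 = -46.2 W/m
(Negative Q' ⇒ heat flows inward; heat gain = 46.2 W/m.)

Q' = 46.2 W/m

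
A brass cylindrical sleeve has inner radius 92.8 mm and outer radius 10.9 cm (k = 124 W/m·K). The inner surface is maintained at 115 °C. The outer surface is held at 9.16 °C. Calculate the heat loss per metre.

Q' = 2πk·ΔT/ln(r₂/r₁) = 2π × 124 × 105.84 / ln(0.109/0.0928) = 5.12×10^5 W/m

Q' = 512 kW/m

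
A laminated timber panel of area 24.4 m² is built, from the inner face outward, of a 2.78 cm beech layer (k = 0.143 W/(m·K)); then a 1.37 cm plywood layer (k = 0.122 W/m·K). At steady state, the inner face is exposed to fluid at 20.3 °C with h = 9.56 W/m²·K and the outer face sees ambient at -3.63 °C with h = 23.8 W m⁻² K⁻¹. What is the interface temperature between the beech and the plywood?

T = 4.52 °C

Series thermal resistances, inner to outer:
  R_conv,in = 1/(hA) = 1/(9.56·24.4) = 0.004287 K/W
  R_beech = L/(kA) = 0.0278/(0.143·24.4) = 0.007967 K/W
  R_plywood = L/(kA) = 0.0137/(0.122·24.4) = 0.004602 K/W
  R_conv,out = 1/(hA) = 1/(23.8·24.4) = 0.001722 K/W
ΣR = 0.004287 + 0.007967 + 0.004602 + 0.001722 = 0.01858 K/W
Q = ΔT/ΣR = (20.3 °C − -3.63 °C)/0.01858 = 1288 W
From the inner boundary to the beech/plywood interface, ΣR_partial = 0.01225 K/W.
T_interface = T_in − Q·ΣR_partial = 20.3 °C − (1288)(0.01225) = 4.52 °C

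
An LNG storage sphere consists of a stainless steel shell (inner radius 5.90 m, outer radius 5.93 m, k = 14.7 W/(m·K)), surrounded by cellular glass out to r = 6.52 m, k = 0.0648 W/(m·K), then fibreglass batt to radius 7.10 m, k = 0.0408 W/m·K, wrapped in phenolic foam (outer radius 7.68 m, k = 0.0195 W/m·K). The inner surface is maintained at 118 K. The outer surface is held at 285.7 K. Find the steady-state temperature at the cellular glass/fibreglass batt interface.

T = 154 K

Resistance network (inner→outer):
  R_stainless steel = (1/5.90 − 1/5.93)/(4πk) = 8.575×10^-4/(4π·14.7) = 4.642×10^-6 K/W
  R_cellular glass = (1/5.93 − 1/6.52)/(4πk) = 0.01526/(4π·0.0648) = 0.01874 K/W
  R_fibreglass batt = (1/6.52 − 1/7.10)/(4πk) = 0.01253/(4π·0.0408) = 0.02444 K/W
  R_phenolic foam = (1/7.10 − 1/7.68)/(4πk) = 0.01064/(4π·0.0195) = 0.04341 K/W
ΣR = 4.642×10^-6 + 0.01874 + 0.02444 + 0.04341 = 0.08659 K/W
Q = ΔT/ΣR = (118 K − 285.7 K)/0.08659 = -1937 W
From the inner boundary to the cellular glass/fibreglass batt interface, ΣR_partial = 0.01874 K/W.
T_interface = T_in − Q·ΣR_partial = 118 K − (-1937)(0.01874) = 154 K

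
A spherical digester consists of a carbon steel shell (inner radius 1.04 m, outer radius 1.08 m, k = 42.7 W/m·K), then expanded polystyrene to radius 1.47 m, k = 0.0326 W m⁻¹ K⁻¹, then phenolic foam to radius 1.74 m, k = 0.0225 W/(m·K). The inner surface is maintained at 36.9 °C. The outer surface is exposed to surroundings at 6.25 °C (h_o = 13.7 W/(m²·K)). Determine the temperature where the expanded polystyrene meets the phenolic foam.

T = 18.0 °C

Resistance network (inner→outer):
  R_carbon steel = (1/1.04 − 1/1.08)/(4πk) = 0.03561/(4π·42.7) = 6.637×10^-5 K/W
  R_expanded polystyrene = (1/1.08 − 1/1.47)/(4πk) = 0.2457/(4π·0.0326) = 0.5996 K/W
  R_phenolic foam = (1/1.47 − 1/1.74)/(4πk) = 0.1056/(4π·0.0225) = 0.3733 K/W
  R_conv,out = 1/(4πr²h) = 1/(4π·1.74²·13.7) = 0.001919 K/W
ΣR = 6.637×10^-5 + 0.5996 + 0.3733 + 0.001919 = 0.9749 K/W
Q = ΔT/ΣR = (36.9 °C − 6.25 °C)/0.9749 = 31.44 W
From the inner boundary to the expanded polystyrene/phenolic foam interface, ΣR_partial = 0.5997 K/W.
T_interface = T_in − Q·ΣR_partial = 36.9 °C − (31.44)(0.5997) = 18.0 °C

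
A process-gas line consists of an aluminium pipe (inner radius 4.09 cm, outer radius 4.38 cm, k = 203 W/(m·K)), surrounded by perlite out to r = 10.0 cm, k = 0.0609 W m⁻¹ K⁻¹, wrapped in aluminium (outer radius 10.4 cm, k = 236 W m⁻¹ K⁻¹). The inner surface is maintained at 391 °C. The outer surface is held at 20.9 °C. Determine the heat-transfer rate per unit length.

Q' = 172 W/m

Resistance network (inner→outer):
  R'_aluminium = ln(0.0438/0.0409)/(2πk) = 0.06850/(2π·203) = 5.371×10^-5 m·K/W
  R'_perlite = ln(0.100/0.0438)/(2πk) = 0.8255/(2π·0.0609) = 2.157 m·K/W
  R'_aluminium = ln(0.104/0.100)/(2πk) = 0.03922/(2π·236) = 2.645×10^-5 m·K/W
ΣR = 5.371×10^-5 + 2.157 + 2.645×10^-5 = 2.157 m·K/W
Q' = ΔT/ΣR = (391 °C − 20.9 °C)/2.157 = 172 W/m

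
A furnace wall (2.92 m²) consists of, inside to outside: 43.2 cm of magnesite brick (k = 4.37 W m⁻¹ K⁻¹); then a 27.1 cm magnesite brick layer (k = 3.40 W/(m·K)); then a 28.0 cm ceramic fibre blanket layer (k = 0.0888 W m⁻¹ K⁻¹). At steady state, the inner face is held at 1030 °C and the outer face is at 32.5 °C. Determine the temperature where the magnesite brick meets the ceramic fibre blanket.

Series thermal resistances, inner to outer:
  R_magnesite brick = L/(kA) = 0.432/(4.37·2.92) = 0.03385 K/W
  R_magnesite brick = L/(kA) = 0.271/(3.40·2.92) = 0.02730 K/W
  R_ceramic fibre blanket = L/(kA) = 0.280/(0.0888·2.92) = 1.080 K/W
ΣR = 0.03385 + 0.02730 + 1.080 = 1.141 K/W
Q = ΔT/ΣR = (1030 °C − 32.5 °C)/1.141 = 874.2 W
From the inner boundary to the magnesite brick/ceramic fibre blanket interface, ΣR_partial = 0.06115 K/W.
T_interface = T_in − Q·ΣR_partial = 1030 °C − (874.2)(0.06115) = 977 °C

T = 977 °C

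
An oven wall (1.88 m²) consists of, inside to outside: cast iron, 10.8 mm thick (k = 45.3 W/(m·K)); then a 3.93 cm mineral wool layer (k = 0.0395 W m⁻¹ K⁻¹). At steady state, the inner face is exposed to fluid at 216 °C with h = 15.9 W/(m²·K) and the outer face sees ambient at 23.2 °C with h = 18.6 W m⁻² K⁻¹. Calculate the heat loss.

Resistance network (inner→outer):
  R_conv,in = 1/(hA) = 1/(15.9·1.88) = 0.03345 K/W
  R_cast iron = L/(kA) = 0.0108/(45.3·1.88) = 1.268×10^-4 K/W
  R_mineral wool = L/(kA) = 0.0393/(0.0395·1.88) = 0.5292 K/W
  R_conv,out = 1/(hA) = 1/(18.6·1.88) = 0.02860 K/W
ΣR = 0.03345 + 1.268×10^-4 + 0.5292 + 0.02860 = 0.5914 K/W
Q = ΔT/ΣR = (216 °C − 23.2 °C)/0.5914 = 326 W

Q = 326 W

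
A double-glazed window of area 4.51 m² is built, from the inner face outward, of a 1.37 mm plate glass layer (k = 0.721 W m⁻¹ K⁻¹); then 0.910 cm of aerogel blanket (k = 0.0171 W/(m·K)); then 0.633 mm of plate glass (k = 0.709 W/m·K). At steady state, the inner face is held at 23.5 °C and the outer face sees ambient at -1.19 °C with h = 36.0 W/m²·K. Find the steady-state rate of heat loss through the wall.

Resistance network (inner→outer):
  R_plate glass = L/(kA) = 0.00137/(0.721·4.51) = 4.213×10^-4 K/W
  R_aerogel blanket = L/(kA) = 0.00910/(0.0171·4.51) = 0.1180 K/W
  R_plate glass = L/(kA) = 6.33×10^-4/(0.709·4.51) = 1.980×10^-4 K/W
  R_conv,out = 1/(hA) = 1/(36.0·4.51) = 0.006159 K/W
ΣR = 4.213×10^-4 + 0.1180 + 1.980×10^-4 + 0.006159 = 0.1248 K/W
Q = ΔT/ΣR = (23.5 °C − -1.19 °C)/0.1248 = 198 W

Q = 198 W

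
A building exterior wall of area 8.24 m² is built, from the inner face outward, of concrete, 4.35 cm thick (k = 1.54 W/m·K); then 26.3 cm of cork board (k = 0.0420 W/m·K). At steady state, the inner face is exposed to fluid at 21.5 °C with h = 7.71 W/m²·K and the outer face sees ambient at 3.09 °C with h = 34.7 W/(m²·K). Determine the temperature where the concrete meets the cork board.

Series thermal resistances, inner to outer:
  R_conv,in = 1/(hA) = 1/(7.71·8.24) = 0.01574 K/W
  R_concrete = L/(kA) = 0.0435/(1.54·8.24) = 0.003428 K/W
  R_cork board = L/(kA) = 0.263/(0.0420·8.24) = 0.7599 K/W
  R_conv,out = 1/(hA) = 1/(34.7·8.24) = 0.003497 K/W
ΣR = 0.01574 + 0.003428 + 0.7599 + 0.003497 = 0.7826 K/W
Q = ΔT/ΣR = (21.5 °C − 3.09 °C)/0.7826 = 23.52 W
From the inner boundary to the concrete/cork board interface, ΣR_partial = 0.01917 K/W.
T_interface = T_in − Q·ΣR_partial = 21.5 °C − (23.52)(0.01917) = 21.0 °C

T = 21.0 °C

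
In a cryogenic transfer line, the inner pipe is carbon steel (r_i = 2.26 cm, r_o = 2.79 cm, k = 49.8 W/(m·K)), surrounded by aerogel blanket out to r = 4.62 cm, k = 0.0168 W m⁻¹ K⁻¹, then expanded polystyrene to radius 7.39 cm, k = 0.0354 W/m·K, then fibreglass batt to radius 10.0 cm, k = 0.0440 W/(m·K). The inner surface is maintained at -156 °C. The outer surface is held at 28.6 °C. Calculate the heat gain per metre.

Resistance network (inner→outer):
  R'_carbon steel = ln(0.0279/0.0226)/(2πk) = 0.2107/(2π·49.8) = 6.733×10^-4 m·K/W
  R'_aerogel blanket = ln(0.0462/0.0279)/(2πk) = 0.5044/(2π·0.0168) = 4.778 m·K/W
  R'_expanded polystyrene = ln(0.0739/0.0462)/(2πk) = 0.4697/(2π·0.0354) = 2.112 m·K/W
  R'_fibreglass batt = ln(0.100/0.0739)/(2πk) = 0.3025/(2π·0.0440) = 1.094 m·K/W
ΣR = 6.733×10^-4 + 4.778 + 2.112 + 1.094 = 7.985 m·K/W
Q' = ΔT/ΣR = (-156 °C − 28.6 °C)/7.985 = -23.1 W/m
(Negative Q' ⇒ heat flows inward; heat gain = 23.1 W/m.)

Q' = 23.1 W/m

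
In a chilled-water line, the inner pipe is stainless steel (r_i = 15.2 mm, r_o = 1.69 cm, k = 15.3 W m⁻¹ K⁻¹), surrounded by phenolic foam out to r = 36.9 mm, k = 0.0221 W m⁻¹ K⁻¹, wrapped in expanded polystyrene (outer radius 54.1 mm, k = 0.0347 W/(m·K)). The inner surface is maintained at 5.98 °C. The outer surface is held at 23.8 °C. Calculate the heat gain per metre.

Resistance network (inner→outer):
  R'_stainless steel = ln(0.0169/0.0152)/(2πk) = 0.1060/(2π·15.3) = 0.001103 m·K/W
  R'_phenolic foam = ln(0.0369/0.0169)/(2πk) = 0.7809/(2π·0.0221) = 5.624 m·K/W
  R'_expanded polystyrene = ln(0.0541/0.0369)/(2πk) = 0.3826/(2π·0.0347) = 1.755 m·K/W
ΣR = 0.001103 + 5.624 + 1.755 = 7.380 m·K/W
Q' = ΔT/ΣR = (5.98 °C − 23.8 °C)/7.380 = -2.41 W/m
(Negative Q' ⇒ heat flows inward; heat gain = 2.41 W/m.)

Q' = 2.41 W/m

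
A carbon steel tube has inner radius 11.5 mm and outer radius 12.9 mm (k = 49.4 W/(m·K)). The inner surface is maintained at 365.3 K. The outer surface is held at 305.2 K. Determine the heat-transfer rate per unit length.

Q' = 2πk·ΔT/ln(r₂/r₁) = 2π × 49.4 × 60.1 / ln(0.0129/0.0115) = 1.62×10^5 W/m

Q' = 1.62×10^5 W/m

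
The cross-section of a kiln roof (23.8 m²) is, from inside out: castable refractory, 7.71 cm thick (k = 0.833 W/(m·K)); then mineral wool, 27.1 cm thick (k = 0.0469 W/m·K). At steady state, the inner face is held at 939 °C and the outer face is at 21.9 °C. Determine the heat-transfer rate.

Treat each layer as a resistance in series:
  R_castable refractory = L/(kA) = 0.0771/(0.833·23.8) = 0.003889 K/W
  R_mineral wool = L/(kA) = 0.271/(0.0469·23.8) = 0.2428 K/W
ΣR = 0.003889 + 0.2428 = 0.2467 K/W
Q = ΔT/ΣR = (939 °C − 21.9 °C)/0.2467 = 3720 W

Q = 3720 W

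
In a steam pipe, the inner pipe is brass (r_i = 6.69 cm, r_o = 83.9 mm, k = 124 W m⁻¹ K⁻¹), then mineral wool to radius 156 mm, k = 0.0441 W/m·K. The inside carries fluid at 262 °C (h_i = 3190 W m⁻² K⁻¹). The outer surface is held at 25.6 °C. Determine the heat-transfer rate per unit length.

Q' = 106 W/m

Resistance network (inner→outer):
  R'_conv,in = 1/(2πr h) = 1/(2π·0.0669·3190) = 7.458×10^-4 m·K/W
  R'_brass = ln(0.0839/0.0669)/(2πk) = 0.2264/(2π·124) = 2.906×10^-4 m·K/W
  R'_mineral wool = ln(0.156/0.0839)/(2πk) = 0.6202/(2π·0.0441) = 2.238 m·K/W
ΣR = 7.458×10^-4 + 2.906×10^-4 + 2.238 = 2.239 m·K/W
Q' = ΔT/ΣR = (262 °C − 25.6 °C)/2.239 = 106 W/m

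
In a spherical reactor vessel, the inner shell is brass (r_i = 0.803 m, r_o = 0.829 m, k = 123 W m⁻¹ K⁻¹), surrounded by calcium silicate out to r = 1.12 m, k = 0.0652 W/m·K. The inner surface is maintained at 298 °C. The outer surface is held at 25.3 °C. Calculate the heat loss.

Series thermal resistances, inner to outer:
  R_brass = (1/0.803 − 1/0.829)/(4πk) = 0.03906/(4π·123) = 2.527×10^-5 K/W
  R_calcium silicate = (1/0.829 − 1/1.12)/(4πk) = 0.3134/(4π·0.0652) = 0.3825 K/W
ΣR = 2.527×10^-5 + 0.3825 = 0.3825 K/W
Q = ΔT/ΣR = (298 °C − 25.3 °C)/0.3825 = 713 W

Q = 713 W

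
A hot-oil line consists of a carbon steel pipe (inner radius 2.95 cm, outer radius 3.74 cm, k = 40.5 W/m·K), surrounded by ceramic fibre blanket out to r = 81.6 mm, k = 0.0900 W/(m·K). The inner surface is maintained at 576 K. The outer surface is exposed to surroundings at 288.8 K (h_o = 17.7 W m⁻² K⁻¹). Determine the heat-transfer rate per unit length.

Resistance network (inner→outer):
  R'_carbon steel = ln(0.0374/0.0295)/(2πk) = 0.2373/(2π·40.5) = 9.325×10^-4 m·K/W
  R'_ceramic fibre blanket = ln(0.0816/0.0374)/(2πk) = 0.7802/(2π·0.0900) = 1.380 m·K/W
  R'_conv,out = 1/(2πr h) = 1/(2π·0.0816·17.7) = 0.1102 m·K/W
ΣR = 9.325×10^-4 + 1.380 + 0.1102 = 1.491 m·K/W
Q' = ΔT/ΣR = (576 K − 288.8 K)/1.491 = 193 W/m

Q' = 193 W/m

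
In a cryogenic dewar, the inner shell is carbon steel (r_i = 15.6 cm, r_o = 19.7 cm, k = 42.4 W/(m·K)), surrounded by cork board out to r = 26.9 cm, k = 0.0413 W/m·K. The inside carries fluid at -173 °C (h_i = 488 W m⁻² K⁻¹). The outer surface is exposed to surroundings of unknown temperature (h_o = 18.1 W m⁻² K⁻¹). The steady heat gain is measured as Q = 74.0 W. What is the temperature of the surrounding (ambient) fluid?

T_out = 25.9 °C

Sum the resistances:
  R_conv,in = 1/(4πr²h) = 1/(4π·0.156²·488) = 0.006701 K/W
  R_carbon steel = (1/0.156 − 1/0.197)/(4πk) = 1.334/(4π·42.4) = 0.002504 K/W
  R_cork board = (1/0.197 − 1/0.269)/(4πk) = 1.359/(4π·0.0413) = 2.618 K/W
  R_conv,out = 1/(4πr²h) = 1/(4π·0.269²·18.1) = 0.06076 K/W
ΣR = 2.688 K/W
ΔT = Q·ΣR = 74.0 × 2.688 = 198.9 K
Heat flows inward, so T_out = T_in + ΔT = -173 + 198.9 = 25.9 °C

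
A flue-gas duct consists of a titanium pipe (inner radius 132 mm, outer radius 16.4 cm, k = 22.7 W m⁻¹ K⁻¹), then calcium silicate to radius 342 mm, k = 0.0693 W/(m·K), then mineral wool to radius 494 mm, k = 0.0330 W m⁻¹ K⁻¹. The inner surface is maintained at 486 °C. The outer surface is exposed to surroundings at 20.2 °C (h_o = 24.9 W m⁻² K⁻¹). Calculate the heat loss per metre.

Q' = 134 W/m

Treat each layer as a resistance in series:
  R'_titanium = ln(0.164/0.132)/(2πk) = 0.2171/(2π·22.7) = 0.001522 m·K/W
  R'_calcium silicate = ln(0.342/0.164)/(2πk) = 0.7349/(2π·0.0693) = 1.688 m·K/W
  R'_mineral wool = ln(0.494/0.342)/(2πk) = 0.3677/(2π·0.0330) = 1.773 m·K/W
  R'_conv,out = 1/(2πr h) = 1/(2π·0.494·24.9) = 0.01294 m·K/W
ΣR = 0.001522 + 1.688 + 1.773 + 0.01294 = 3.475 m·K/W
Q' = ΔT/ΣR = (486 °C − 20.2 °C)/3.475 = 134 W/m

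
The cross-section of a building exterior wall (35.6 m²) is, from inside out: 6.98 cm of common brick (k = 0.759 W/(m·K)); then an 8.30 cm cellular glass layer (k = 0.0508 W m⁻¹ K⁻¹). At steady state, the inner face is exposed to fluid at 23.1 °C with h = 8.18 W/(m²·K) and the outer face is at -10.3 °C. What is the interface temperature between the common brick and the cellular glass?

T = 19.2 °C

Series thermal resistances, inner to outer:
  R_conv,in = 1/(hA) = 1/(8.18·35.6) = 0.003434 K/W
  R_common brick = L/(kA) = 0.0698/(0.759·35.6) = 0.002583 K/W
  R_cellular glass = L/(kA) = 0.0830/(0.0508·35.6) = 0.04589 K/W
ΣR = 0.003434 + 0.002583 + 0.04589 = 0.05191 K/W
Q = ΔT/ΣR = (23.1 °C − -10.3 °C)/0.05191 = 643.4 W
From the inner boundary to the common brick/cellular glass interface, ΣR_partial = 0.006017 K/W.
T_interface = T_in − Q·ΣR_partial = 23.1 °C − (643.4)(0.006017) = 19.2 °C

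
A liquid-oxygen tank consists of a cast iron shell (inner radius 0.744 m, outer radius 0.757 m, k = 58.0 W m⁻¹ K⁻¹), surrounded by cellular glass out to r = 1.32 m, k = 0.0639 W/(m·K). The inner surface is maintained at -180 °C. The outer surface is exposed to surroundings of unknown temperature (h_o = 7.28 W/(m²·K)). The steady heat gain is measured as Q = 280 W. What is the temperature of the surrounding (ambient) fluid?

T_out = 18.2 °C

Series resistances:
  R_cast iron = (1/0.744 − 1/0.757)/(4πk) = 0.02308/(4π·58.0) = 3.167×10^-5 K/W
  R_cellular glass = (1/0.757 − 1/1.32)/(4πk) = 0.5634/(4π·0.0639) = 0.7017 K/W
  R_conv,out = 1/(4πr²h) = 1/(4π·1.32²·7.28) = 0.006274 K/W
ΣR = 0.7080 K/W
ΔT = Q·ΣR = 280 × 0.7080 = 198.2 K
Heat flows inward, so T_out = T_in + ΔT = -180 + 198.2 = 18.2 °C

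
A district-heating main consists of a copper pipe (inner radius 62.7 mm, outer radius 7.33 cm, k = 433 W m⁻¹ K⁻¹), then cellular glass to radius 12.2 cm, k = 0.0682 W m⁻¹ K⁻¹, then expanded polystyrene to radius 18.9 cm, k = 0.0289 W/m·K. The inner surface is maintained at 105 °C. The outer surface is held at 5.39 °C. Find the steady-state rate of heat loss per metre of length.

Q' = 27.7 W/m

Resistance network (inner→outer):
  R'_copper = ln(0.0733/0.0627)/(2πk) = 0.1562/(2π·433) = 5.741×10^-5 m·K/W
  R'_cellular glass = ln(0.122/0.0733)/(2πk) = 0.5095/(2π·0.0682) = 1.189 m·K/W
  R'_expanded polystyrene = ln(0.189/0.122)/(2πk) = 0.4377/(2π·0.0289) = 2.411 m·K/W
ΣR = 5.741×10^-5 + 1.189 + 2.411 = 3.600 m·K/W
Q' = ΔT/ΣR = (105 °C − 5.39 °C)/3.600 = 27.7 W/m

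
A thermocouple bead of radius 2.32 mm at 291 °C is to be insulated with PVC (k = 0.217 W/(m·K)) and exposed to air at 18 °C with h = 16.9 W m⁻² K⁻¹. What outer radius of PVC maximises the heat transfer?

r_cr = 2.57 cm

For a sphere, r_cr = 2k_ins/h = 2·0.217/16.9 = 0.0257 m = 2.57 cm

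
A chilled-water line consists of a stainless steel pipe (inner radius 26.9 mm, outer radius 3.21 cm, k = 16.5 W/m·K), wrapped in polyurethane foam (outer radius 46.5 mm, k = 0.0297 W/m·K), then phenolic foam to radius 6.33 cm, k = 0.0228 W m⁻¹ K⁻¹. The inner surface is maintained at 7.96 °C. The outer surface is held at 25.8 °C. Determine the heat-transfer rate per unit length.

Treat each layer as a resistance in series:
  R'_stainless steel = ln(0.0321/0.0269)/(2πk) = 0.1767/(2π·16.5) = 0.001705 m·K/W
  R'_polyurethane foam = ln(0.0465/0.0321)/(2πk) = 0.3706/(2π·0.0297) = 1.986 m·K/W
  R'_phenolic foam = ln(0.0633/0.0465)/(2πk) = 0.3084/(2π·0.0228) = 2.153 m·K/W
ΣR = 0.001705 + 1.986 + 2.153 = 4.141 m·K/W
Q' = ΔT/ΣR = (7.96 °C − 25.8 °C)/4.141 = -4.31 W/m
(Negative Q' ⇒ heat flows inward; heat gain = 4.31 W/m.)

Q' = 4.31 W/m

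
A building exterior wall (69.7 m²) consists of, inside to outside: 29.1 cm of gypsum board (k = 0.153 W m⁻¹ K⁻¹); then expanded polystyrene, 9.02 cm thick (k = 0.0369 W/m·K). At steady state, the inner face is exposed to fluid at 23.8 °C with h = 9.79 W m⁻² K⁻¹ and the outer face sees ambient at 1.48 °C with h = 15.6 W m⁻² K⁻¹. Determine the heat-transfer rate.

Q = 345 W

Treat each layer as a resistance in series:
  R_conv,in = 1/(hA) = 1/(9.79·69.7) = 0.001465 K/W
  R_gypsum board = L/(kA) = 0.291/(0.153·69.7) = 0.02729 K/W
  R_expanded polystyrene = L/(kA) = 0.0902/(0.0369·69.7) = 0.03507 K/W
  R_conv,out = 1/(hA) = 1/(15.6·69.7) = 9.197×10^-4 K/W
ΣR = 0.001465 + 0.02729 + 0.03507 + 9.197×10^-4 = 0.06474 K/W
Q = ΔT/ΣR = (23.8 °C − 1.48 °C)/0.06474 = 345 W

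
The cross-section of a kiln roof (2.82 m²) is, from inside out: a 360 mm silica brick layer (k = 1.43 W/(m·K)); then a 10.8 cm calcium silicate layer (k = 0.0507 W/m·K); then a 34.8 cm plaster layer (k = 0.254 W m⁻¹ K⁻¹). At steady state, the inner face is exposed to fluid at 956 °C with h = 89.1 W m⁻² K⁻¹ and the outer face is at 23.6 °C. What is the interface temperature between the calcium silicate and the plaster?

Treat each layer as a resistance in series:
  R_conv,in = 1/(hA) = 1/(89.1·2.82) = 0.003980 K/W
  R_silica brick = L/(kA) = 0.360/(1.43·2.82) = 0.08927 K/W
  R_calcium silicate = L/(kA) = 0.108/(0.0507·2.82) = 0.7554 K/W
  R_plaster = L/(kA) = 0.348/(0.254·2.82) = 0.4858 K/W
ΣR = 0.003980 + 0.08927 + 0.7554 + 0.4858 = 1.334 K/W
Q = ΔT/ΣR = (956 °C − 23.6 °C)/1.334 = 699.0 W
From the inner boundary to the calcium silicate/plaster interface, ΣR_partial = 0.8487 K/W.
T_interface = T_in − Q·ΣR_partial = 956 °C − (699.0)(0.8487) = 363 °C

T = 363 °C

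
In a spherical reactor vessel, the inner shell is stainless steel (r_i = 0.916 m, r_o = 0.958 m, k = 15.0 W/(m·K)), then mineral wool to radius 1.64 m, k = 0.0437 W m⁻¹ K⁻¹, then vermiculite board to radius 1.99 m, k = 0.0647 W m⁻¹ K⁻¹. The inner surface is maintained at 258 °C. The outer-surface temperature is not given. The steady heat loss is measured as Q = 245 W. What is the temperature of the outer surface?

Sum the resistances:
  R_stainless steel = (1/0.916 − 1/0.958)/(4πk) = 0.04786/(4π·15.0) = 2.539×10^-4 K/W
  R_mineral wool = (1/0.958 − 1/1.64)/(4πk) = 0.4341/(4π·0.0437) = 0.7905 K/W
  R_vermiculite board = (1/1.64 − 1/1.99)/(4πk) = 0.1072/(4π·0.0647) = 0.1319 K/W
ΣR = 0.9226 K/W
ΔT = Q·ΣR = 245 × 0.9226 = 226.0 K
Heat flows outward, so T_out = T_in − ΔT = 258 − 226.0 = 32.0 °C

T_out = 32.0 °C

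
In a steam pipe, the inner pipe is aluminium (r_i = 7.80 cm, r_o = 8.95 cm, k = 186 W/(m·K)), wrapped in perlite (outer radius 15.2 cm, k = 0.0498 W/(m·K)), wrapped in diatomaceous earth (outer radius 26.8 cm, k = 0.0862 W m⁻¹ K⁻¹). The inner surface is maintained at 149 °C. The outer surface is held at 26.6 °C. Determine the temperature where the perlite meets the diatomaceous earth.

T = 73.4 °C

Treat each layer as a resistance in series:
  R'_aluminium = ln(0.0895/0.0780)/(2πk) = 0.1375/(2π·186) = 1.177×10^-4 m·K/W
  R'_perlite = ln(0.152/0.0895)/(2πk) = 0.5296/(2π·0.0498) = 1.693 m·K/W
  R'_diatomaceous earth = ln(0.268/0.152)/(2πk) = 0.5671/(2π·0.0862) = 1.047 m·K/W
ΣR = 1.177×10^-4 + 1.693 + 1.047 = 2.740 m·K/W
Q' = ΔT/ΣR = (149 °C − 26.6 °C)/2.740 = 44.67 W/m
From the inner boundary to the perlite/diatomaceous earth interface, ΣR_partial = 1.693 m·K/W.
T_interface = T_in − Q'·ΣR_partial = 149 °C − (44.67)(1.693) = 73.4 °C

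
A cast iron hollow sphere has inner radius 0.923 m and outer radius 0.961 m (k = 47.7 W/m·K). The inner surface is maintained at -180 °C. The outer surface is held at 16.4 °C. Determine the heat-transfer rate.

Q = 4πk·ΔT/(1/r₁ − 1/r₂) = 4π × 47.7 × 196.4 / (1/0.923 − 1/0.961) = 2.75×10^6 W

Q = 2750 kW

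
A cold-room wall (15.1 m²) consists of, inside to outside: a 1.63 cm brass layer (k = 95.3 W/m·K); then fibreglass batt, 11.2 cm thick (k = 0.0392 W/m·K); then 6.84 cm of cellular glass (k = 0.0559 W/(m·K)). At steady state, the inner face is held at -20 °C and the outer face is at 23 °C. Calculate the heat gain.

Treat each layer as a resistance in series:
  R_brass = L/(kA) = 0.0163/(95.3·15.1) = 1.133×10^-5 K/W
  R_fibreglass batt = L/(kA) = 0.112/(0.0392·15.1) = 0.1892 K/W
  R_cellular glass = L/(kA) = 0.0684/(0.0559·15.1) = 0.08103 K/W
ΣR = 1.133×10^-5 + 0.1892 + 0.08103 = 0.2702 K/W
Q = ΔT/ΣR = (-20 °C − 23 °C)/0.2702 = -159 W
(Negative Q ⇒ heat flows inward; heat gain = 159 W.)

Q = 159 W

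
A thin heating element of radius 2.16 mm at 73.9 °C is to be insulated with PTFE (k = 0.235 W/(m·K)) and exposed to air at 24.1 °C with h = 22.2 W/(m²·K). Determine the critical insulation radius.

r_cr = 1.06 cm

For a cylinder, r_cr = k_ins/h = 0.235/22.2 = 0.0106 m = 1.06 cm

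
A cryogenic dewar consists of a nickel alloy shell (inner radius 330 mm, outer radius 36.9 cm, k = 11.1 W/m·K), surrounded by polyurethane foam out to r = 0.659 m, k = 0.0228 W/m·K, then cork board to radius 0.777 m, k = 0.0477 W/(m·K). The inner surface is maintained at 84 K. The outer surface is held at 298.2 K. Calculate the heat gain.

Q = 47.1 W

Series thermal resistances, inner to outer:
  R_nickel alloy = (1/0.330 − 1/0.369)/(4πk) = 0.3203/(4π·11.1) = 0.002296 K/W
  R_polyurethane foam = (1/0.369 − 1/0.659)/(4πk) = 1.193/(4π·0.0228) = 4.162 K/W
  R_cork board = (1/0.659 − 1/0.777)/(4πk) = 0.2304/(4π·0.0477) = 0.3845 K/W
ΣR = 0.002296 + 4.162 + 0.3845 = 4.549 K/W
Q = ΔT/ΣR = (84 K − 298.2 K)/4.549 = -47.1 W
(Negative Q ⇒ heat flows inward; heat gain = 47.1 W.)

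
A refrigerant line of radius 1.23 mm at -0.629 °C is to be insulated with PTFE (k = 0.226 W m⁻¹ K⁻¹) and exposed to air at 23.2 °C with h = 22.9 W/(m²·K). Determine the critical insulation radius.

r_cr = 0.987 cm

For a cylinder, r_cr = k_ins/h = 0.226/22.9 = 0.00987 m = 0.987 cm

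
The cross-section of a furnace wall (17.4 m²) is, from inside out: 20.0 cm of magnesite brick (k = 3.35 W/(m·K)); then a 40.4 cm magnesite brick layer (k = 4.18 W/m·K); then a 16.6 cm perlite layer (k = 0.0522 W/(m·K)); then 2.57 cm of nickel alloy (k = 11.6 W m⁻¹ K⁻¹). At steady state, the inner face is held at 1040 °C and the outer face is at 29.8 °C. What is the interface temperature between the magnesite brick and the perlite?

Series thermal resistances, inner to outer:
  R_magnesite brick = L/(kA) = 0.200/(3.35·17.4) = 0.003431 K/W
  R_magnesite brick = L/(kA) = 0.404/(4.18·17.4) = 0.005555 K/W
  R_perlite = L/(kA) = 0.166/(0.0522·17.4) = 0.1828 K/W
  R_nickel alloy = L/(kA) = 0.0257/(11.6·17.4) = 1.273×10^-4 K/W
ΣR = 0.003431 + 0.005555 + 0.1828 + 1.273×10^-4 = 0.1919 K/W
Q = ΔT/ΣR = (1040 °C − 29.8 °C)/0.1919 = 5264 W
From the inner boundary to the magnesite brick/perlite interface, ΣR_partial = 0.008986 K/W.
T_interface = T_in − Q·ΣR_partial = 1040 °C − (5264)(0.008986) = 993 °C

T = 993 °C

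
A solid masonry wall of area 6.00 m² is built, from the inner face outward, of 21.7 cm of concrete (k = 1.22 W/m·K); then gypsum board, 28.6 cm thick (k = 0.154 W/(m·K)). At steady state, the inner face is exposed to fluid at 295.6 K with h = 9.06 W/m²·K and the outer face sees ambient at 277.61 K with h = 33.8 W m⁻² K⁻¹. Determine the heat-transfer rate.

Q = 49.6 W

Series thermal resistances, inner to outer:
  R_conv,in = 1/(hA) = 1/(9.06·6.00) = 0.01840 K/W
  R_concrete = L/(kA) = 0.217/(1.22·6.00) = 0.02964 K/W
  R_gypsum board = L/(kA) = 0.286/(0.154·6.00) = 0.3095 K/W
  R_conv,out = 1/(hA) = 1/(33.8·6.00) = 0.004931 K/W
ΣR = 0.01840 + 0.02964 + 0.3095 + 0.004931 = 0.3625 K/W
Q = ΔT/ΣR = (295.6 K − 277.61 K)/0.3625 = 49.6 W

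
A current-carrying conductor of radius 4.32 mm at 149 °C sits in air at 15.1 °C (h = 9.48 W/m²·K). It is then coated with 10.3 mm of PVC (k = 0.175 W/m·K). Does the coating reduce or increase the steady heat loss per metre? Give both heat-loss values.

increases: 34.5 → 59.3 W/m

Critical radius for a cylinder: r_cr = k/h = 0.0185 m = 1.85 cm.
Outer radius after coating: r₂ = 0.00432 + 0.0103 = 0.01462 m.
Since r₁ < r_cr and r₂ ≤ r_cr, the coating moves toward the maximum at r_cr — heat loss rises.
Bare: R = 1/(2πr₁h) = 3.886 m·K/W; Q = 133.9/3.886 = 34.5 W/m.
Coated: R = R_cond + R_conv = 2.257 m·K/W; Q = 133.9/2.257 = 59.3 W/m.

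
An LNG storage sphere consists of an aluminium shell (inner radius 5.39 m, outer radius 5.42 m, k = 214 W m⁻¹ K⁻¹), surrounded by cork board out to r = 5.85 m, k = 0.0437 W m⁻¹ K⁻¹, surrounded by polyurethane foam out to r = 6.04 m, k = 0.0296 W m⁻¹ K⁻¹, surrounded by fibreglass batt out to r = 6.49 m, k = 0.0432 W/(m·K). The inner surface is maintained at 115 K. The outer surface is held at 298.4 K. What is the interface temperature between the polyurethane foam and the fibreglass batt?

T = 234.1 K

Resistance network (inner→outer):
  R_aluminium = (1/5.39 − 1/5.42)/(4πk) = 0.001027/(4π·214) = 3.819×10^-7 K/W
  R_cork board = (1/5.42 − 1/5.85)/(4πk) = 0.01356/(4π·0.0437) = 0.02470 K/W
  R_polyurethane foam = (1/5.85 − 1/6.04)/(4πk) = 0.005377/(4π·0.0296) = 0.01446 K/W
  R_fibreglass batt = (1/6.04 − 1/6.49)/(4πk) = 0.01148/(4π·0.0432) = 0.02115 K/W
ΣR = 3.819×10^-7 + 0.02470 + 0.01446 + 0.02115 = 0.06031 K/W
Q = ΔT/ΣR = (115 K − 298.4 K)/0.06031 = -3041 W
From the inner boundary to the polyurethane foam/fibreglass batt interface, ΣR_partial = 0.03916 K/W.
T_interface = T_in − Q·ΣR_partial = 115 K − (-3041)(0.03916) = 234.1 K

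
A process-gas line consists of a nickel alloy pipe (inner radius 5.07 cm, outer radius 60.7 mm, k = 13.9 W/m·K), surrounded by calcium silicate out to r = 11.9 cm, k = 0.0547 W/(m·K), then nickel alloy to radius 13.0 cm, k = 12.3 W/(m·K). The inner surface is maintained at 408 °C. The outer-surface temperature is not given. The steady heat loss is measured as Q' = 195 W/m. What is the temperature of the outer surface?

T_out = 25.4 °C

Series resistances:
  R'_nickel alloy = ln(0.0607/0.0507)/(2πk) = 0.1800/(2π·13.9) = 0.002061 m·K/W
  R'_calcium silicate = ln(0.119/0.0607)/(2πk) = 0.6732/(2π·0.0547) = 1.959 m·K/W
  R'_nickel alloy = ln(0.130/0.119)/(2πk) = 0.08841/(2π·12.3) = 0.001144 m·K/W
ΣR = 1.962 m·K/W
ΔT = Q'·ΣR = 195 × 1.962 = 382.6 K
Heat flows outward, so T_out = T_in − ΔT = 408 − 382.6 = 25.4 °C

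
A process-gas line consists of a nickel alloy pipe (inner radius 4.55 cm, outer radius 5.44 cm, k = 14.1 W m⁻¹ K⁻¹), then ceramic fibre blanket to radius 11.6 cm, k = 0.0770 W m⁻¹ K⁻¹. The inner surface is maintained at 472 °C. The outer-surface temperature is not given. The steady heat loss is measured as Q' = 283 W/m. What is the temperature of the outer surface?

T_out = 28.5 °C

Sum the resistances:
  R'_nickel alloy = ln(0.0544/0.0455)/(2πk) = 0.1787/(2π·14.1) = 0.002017 m·K/W
  R'_ceramic fibre blanket = ln(0.116/0.0544)/(2πk) = 0.7572/(2π·0.0770) = 1.565 m·K/W
ΣR = 1.567 m·K/W
ΔT = Q'·ΣR = 283 × 1.567 = 443.5 K
Heat flows outward, so T_out = T_in − ΔT = 472 − 443.5 = 28.5 °C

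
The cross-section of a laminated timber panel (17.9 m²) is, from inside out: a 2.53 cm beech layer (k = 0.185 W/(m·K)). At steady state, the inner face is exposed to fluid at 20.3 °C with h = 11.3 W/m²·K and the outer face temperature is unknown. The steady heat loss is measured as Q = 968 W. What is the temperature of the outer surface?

Sum the resistances:
  R_conv,in = 1/(hA) = 1/(11.3·17.9) = 0.004944 K/W
  R_beech = L/(kA) = 0.0253/(0.185·17.9) = 0.007640 K/W
ΣR = 0.01258 K/W
ΔT = Q·ΣR = 968 × 0.01258 = 12.18 K
Heat flows outward, so T_out = T_in − ΔT = 20.3 − 12.18 = 8.12 °C

T_out = 8.12 °C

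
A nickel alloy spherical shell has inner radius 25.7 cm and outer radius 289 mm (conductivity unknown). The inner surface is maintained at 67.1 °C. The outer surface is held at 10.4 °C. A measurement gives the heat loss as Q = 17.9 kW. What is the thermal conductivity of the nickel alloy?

k = 10.8 W/m·K

ΣR = ΔT/Q = |67.1 − 10.4|/17900 = 0.003168 K/W
(1/r₁−1/r₂)/(4πk) = 0.003168 ⇒ k = 0.4308/(4π·0.003168) = 10.8 W/m·K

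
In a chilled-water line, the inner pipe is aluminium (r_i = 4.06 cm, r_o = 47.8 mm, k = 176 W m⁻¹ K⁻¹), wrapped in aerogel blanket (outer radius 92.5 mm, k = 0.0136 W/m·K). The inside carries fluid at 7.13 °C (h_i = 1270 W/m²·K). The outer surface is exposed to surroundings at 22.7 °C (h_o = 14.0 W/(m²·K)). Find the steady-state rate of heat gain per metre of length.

Resistance network (inner→outer):
  R'_conv,in = 1/(2πr h) = 1/(2π·0.0406·1270) = 0.003087 m·K/W
  R'_aluminium = ln(0.0478/0.0406)/(2πk) = 0.1633/(2π·176) = 1.476×10^-4 m·K/W
  R'_aerogel blanket = ln(0.0925/0.0478)/(2πk) = 0.6602/(2π·0.0136) = 7.726 m·K/W
  R'_conv,out = 1/(2πr h) = 1/(2π·0.0925·14.0) = 0.1229 m·K/W
ΣR = 0.003087 + 1.476×10^-4 + 7.726 + 0.1229 = 7.852 m·K/W
Q' = ΔT/ΣR = (7.13 °C − 22.7 °C)/7.852 = -1.98 W/m
(Negative Q' ⇒ heat flows inward; heat gain = 1.98 W/m.)

Q' = 1.98 W/m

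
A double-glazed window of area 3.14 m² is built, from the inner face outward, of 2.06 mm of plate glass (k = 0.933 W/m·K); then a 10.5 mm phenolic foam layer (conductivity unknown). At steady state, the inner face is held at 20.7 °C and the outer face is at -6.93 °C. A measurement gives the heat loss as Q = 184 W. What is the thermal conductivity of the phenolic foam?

k = 0.0224 W/m·K

ΣR = ΔT/Q = |20.7 − -6.93|/184 = 0.1502 K/W
Known resistances:
  R_plate glass = L/(kA) = 0.00206/(0.933·3.14) = 7.032×10^-4 K/W
R_phenolic foam = ΣR − ΣR_known = 0.1502 − 7.032×10^-4 = 0.1495 K/W
L/(kA) = 0.1495 ⇒ k = 0.0105/(0.1495·3.14) = 0.0224 W/m·K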